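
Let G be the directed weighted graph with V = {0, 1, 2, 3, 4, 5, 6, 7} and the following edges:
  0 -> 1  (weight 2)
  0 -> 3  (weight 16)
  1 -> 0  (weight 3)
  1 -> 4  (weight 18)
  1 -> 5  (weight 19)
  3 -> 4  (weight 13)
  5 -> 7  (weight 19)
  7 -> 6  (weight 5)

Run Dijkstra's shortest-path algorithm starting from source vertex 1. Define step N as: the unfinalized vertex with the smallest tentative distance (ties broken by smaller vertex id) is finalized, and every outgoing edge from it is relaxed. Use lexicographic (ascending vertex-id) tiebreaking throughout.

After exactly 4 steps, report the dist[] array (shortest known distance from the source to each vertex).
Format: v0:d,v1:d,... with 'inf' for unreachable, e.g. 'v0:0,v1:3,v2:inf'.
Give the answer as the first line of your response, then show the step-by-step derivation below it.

v0:3,v1:0,v2:inf,v3:19,v4:18,v5:19,v6:inf,v7:inf

step 1: dist = v0:3,v1:0,v2:inf,v3:inf,v4:18,v5:19,v6:inf,v7:inf
step 2: dist = v0:3,v1:0,v2:inf,v3:19,v4:18,v5:19,v6:inf,v7:inf
step 3: dist = v0:3,v1:0,v2:inf,v3:19,v4:18,v5:19,v6:inf,v7:inf
step 4: dist = v0:3,v1:0,v2:inf,v3:19,v4:18,v5:19,v6:inf,v7:inf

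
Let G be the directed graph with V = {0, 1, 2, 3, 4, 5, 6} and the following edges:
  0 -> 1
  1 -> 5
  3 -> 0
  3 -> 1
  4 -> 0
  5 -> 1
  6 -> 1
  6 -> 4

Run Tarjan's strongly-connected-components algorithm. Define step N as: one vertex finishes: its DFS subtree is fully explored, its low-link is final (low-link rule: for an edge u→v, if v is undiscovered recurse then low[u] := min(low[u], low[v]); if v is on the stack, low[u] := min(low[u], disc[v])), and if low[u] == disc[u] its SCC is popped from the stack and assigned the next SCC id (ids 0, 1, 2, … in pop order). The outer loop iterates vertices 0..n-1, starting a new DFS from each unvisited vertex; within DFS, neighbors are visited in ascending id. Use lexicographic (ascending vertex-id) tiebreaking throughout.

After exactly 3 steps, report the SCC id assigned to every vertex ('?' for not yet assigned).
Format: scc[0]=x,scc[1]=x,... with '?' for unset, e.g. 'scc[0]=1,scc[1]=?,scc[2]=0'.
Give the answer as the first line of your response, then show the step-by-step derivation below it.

scc[0]=1,scc[1]=0,scc[2]=?,scc[3]=?,scc[4]=?,scc[5]=0,scc[6]=?

step 1: low=(low[0]=0,low[1]=1,low[2]=?,low[3]=?,low[4]=?,low[5]=1,low[6]=?); scc=(scc[0]=?,scc[1]=?,scc[2]=?,scc[3]=?,scc[4]=?,scc[5]=?,scc[6]=?)
step 2: low=(low[0]=0,low[1]=1,low[2]=?,low[3]=?,low[4]=?,low[5]=1,low[6]=?); scc=(scc[0]=?,scc[1]=0,scc[2]=?,scc[3]=?,scc[4]=?,scc[5]=0,scc[6]=?)
step 3: low=(low[0]=0,low[1]=1,low[2]=?,low[3]=?,low[4]=?,low[5]=1,low[6]=?); scc=(scc[0]=1,scc[1]=0,scc[2]=?,scc[3]=?,scc[4]=?,scc[5]=0,scc[6]=?)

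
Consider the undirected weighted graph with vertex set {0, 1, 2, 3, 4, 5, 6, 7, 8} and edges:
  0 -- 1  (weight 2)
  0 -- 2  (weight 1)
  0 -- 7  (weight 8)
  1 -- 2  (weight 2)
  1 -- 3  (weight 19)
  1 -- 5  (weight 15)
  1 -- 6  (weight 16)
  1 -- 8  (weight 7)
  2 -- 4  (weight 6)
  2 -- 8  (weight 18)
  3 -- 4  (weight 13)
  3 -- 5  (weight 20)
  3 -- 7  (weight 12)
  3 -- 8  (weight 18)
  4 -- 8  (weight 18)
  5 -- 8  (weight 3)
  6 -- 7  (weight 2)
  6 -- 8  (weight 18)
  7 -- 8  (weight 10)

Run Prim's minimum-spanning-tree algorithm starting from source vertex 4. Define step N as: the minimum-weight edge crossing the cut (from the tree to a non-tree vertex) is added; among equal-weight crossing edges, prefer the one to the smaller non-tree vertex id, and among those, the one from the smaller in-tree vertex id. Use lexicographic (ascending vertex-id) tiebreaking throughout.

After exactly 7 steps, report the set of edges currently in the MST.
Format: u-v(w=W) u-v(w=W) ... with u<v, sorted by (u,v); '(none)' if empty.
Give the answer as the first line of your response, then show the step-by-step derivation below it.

0-1(w=2) 0-2(w=1) 0-7(w=8) 1-8(w=7) 2-4(w=6) 5-8(w=3) 6-7(w=2)

step 1: add edge 2-4 (w=6); MST = {2-4(w=6)}
step 2: add edge 0-2 (w=1); MST = {0-2(w=1) 2-4(w=6)}
step 3: add edge 0-1 (w=2); MST = {0-1(w=2) 0-2(w=1) 2-4(w=6)}
step 4: add edge 1-8 (w=7); MST = {0-1(w=2) 0-2(w=1) 1-8(w=7) 2-4(w=6)}
step 5: add edge 5-8 (w=3); MST = {0-1(w=2) 0-2(w=1) 1-8(w=7) 2-4(w=6) 5-8(w=3)}
step 6: add edge 0-7 (w=8); MST = {0-1(w=2) 0-2(w=1) 0-7(w=8) 1-8(w=7) 2-4(w=6) 5-8(w=3)}
step 7: add edge 6-7 (w=2); MST = {0-1(w=2) 0-2(w=1) 0-7(w=8) 1-8(w=7) 2-4(w=6) 5-8(w=3) 6-7(w=2)}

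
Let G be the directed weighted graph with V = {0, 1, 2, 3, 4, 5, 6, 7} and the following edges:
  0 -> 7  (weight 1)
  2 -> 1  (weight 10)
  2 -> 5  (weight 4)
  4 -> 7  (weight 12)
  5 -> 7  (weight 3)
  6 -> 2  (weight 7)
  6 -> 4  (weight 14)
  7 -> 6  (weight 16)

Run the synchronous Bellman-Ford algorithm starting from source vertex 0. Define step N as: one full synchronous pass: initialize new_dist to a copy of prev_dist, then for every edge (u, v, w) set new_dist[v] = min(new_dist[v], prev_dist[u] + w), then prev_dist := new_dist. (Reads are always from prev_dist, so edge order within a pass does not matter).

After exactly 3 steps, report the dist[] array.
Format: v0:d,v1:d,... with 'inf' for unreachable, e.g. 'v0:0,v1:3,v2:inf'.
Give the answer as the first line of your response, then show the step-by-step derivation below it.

v0:0,v1:inf,v2:24,v3:inf,v4:31,v5:inf,v6:17,v7:1

step 1: dist = v0:0,v1:inf,v2:inf,v3:inf,v4:inf,v5:inf,v6:inf,v7:1
step 2: dist = v0:0,v1:inf,v2:inf,v3:inf,v4:inf,v5:inf,v6:17,v7:1
step 3: dist = v0:0,v1:inf,v2:24,v3:inf,v4:31,v5:inf,v6:17,v7:1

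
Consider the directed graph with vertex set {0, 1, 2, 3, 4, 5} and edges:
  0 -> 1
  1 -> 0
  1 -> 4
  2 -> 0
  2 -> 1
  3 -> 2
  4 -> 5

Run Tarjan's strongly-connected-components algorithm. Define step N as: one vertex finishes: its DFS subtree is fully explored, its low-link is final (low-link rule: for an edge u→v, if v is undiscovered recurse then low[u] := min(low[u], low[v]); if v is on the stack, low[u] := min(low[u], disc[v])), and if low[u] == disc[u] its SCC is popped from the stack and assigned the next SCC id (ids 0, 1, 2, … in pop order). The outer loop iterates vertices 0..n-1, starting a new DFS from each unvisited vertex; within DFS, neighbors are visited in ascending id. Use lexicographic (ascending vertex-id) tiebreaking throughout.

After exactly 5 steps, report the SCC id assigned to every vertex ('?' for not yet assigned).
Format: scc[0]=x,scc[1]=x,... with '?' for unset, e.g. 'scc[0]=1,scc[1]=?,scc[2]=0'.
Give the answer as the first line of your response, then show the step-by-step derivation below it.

scc[0]=2,scc[1]=2,scc[2]=3,scc[3]=?,scc[4]=1,scc[5]=0

step 1: low=(low[0]=0,low[1]=0,low[2]=?,low[3]=?,low[4]=2,low[5]=3); scc=(scc[0]=?,scc[1]=?,scc[2]=?,scc[3]=?,scc[4]=?,scc[5]=0)
step 2: low=(low[0]=0,low[1]=0,low[2]=?,low[3]=?,low[4]=2,low[5]=3); scc=(scc[0]=?,scc[1]=?,scc[2]=?,scc[3]=?,scc[4]=1,scc[5]=0)
step 3: low=(low[0]=0,low[1]=0,low[2]=?,low[3]=?,low[4]=2,low[5]=3); scc=(scc[0]=?,scc[1]=?,scc[2]=?,scc[3]=?,scc[4]=1,scc[5]=0)
step 4: low=(low[0]=0,low[1]=0,low[2]=?,low[3]=?,low[4]=2,low[5]=3); scc=(scc[0]=2,scc[1]=2,scc[2]=?,scc[3]=?,scc[4]=1,scc[5]=0)
step 5: low=(low[0]=0,low[1]=0,low[2]=4,low[3]=?,low[4]=2,low[5]=3); scc=(scc[0]=2,scc[1]=2,scc[2]=3,scc[3]=?,scc[4]=1,scc[5]=0)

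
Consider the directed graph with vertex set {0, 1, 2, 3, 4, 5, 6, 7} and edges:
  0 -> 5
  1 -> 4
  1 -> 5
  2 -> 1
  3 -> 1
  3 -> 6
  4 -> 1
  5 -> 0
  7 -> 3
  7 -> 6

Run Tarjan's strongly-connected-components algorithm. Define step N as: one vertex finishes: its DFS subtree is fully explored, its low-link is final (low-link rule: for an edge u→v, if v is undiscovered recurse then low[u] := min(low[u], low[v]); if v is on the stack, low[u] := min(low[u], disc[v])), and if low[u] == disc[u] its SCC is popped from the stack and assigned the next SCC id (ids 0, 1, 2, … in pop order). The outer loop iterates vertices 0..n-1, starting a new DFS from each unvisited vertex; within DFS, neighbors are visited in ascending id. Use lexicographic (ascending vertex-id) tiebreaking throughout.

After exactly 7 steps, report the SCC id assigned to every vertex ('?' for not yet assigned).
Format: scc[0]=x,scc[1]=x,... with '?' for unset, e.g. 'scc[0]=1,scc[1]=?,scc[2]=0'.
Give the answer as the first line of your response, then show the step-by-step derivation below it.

scc[0]=0,scc[1]=1,scc[2]=2,scc[3]=4,scc[4]=1,scc[5]=0,scc[6]=3,scc[7]=?

step 1: low=(low[0]=0,low[1]=?,low[2]=?,low[3]=?,low[4]=?,low[5]=0,low[6]=?,low[7]=?); scc=(scc[0]=?,scc[1]=?,scc[2]=?,scc[3]=?,scc[4]=?,scc[5]=?,scc[6]=?,scc[7]=?)
step 2: low=(low[0]=0,low[1]=?,low[2]=?,low[3]=?,low[4]=?,low[5]=0,low[6]=?,low[7]=?); scc=(scc[0]=0,scc[1]=?,scc[2]=?,scc[3]=?,scc[4]=?,scc[5]=0,scc[6]=?,scc[7]=?)
step 3: low=(low[0]=0,low[1]=2,low[2]=?,low[3]=?,low[4]=2,low[5]=0,low[6]=?,low[7]=?); scc=(scc[0]=0,scc[1]=?,scc[2]=?,scc[3]=?,scc[4]=?,scc[5]=0,scc[6]=?,scc[7]=?)
step 4: low=(low[0]=0,low[1]=2,low[2]=?,low[3]=?,low[4]=2,low[5]=0,low[6]=?,low[7]=?); scc=(scc[0]=0,scc[1]=1,scc[2]=?,scc[3]=?,scc[4]=1,scc[5]=0,scc[6]=?,scc[7]=?)
step 5: low=(low[0]=0,low[1]=2,low[2]=4,low[3]=?,low[4]=2,low[5]=0,low[6]=?,low[7]=?); scc=(scc[0]=0,scc[1]=1,scc[2]=2,scc[3]=?,scc[4]=1,scc[5]=0,scc[6]=?,scc[7]=?)
step 6: low=(low[0]=0,low[1]=2,low[2]=4,low[3]=5,low[4]=2,low[5]=0,low[6]=6,low[7]=?); scc=(scc[0]=0,scc[1]=1,scc[2]=2,scc[3]=?,scc[4]=1,scc[5]=0,scc[6]=3,scc[7]=?)
step 7: low=(low[0]=0,low[1]=2,low[2]=4,low[3]=5,low[4]=2,low[5]=0,low[6]=6,low[7]=?); scc=(scc[0]=0,scc[1]=1,scc[2]=2,scc[3]=4,scc[4]=1,scc[5]=0,scc[6]=3,scc[7]=?)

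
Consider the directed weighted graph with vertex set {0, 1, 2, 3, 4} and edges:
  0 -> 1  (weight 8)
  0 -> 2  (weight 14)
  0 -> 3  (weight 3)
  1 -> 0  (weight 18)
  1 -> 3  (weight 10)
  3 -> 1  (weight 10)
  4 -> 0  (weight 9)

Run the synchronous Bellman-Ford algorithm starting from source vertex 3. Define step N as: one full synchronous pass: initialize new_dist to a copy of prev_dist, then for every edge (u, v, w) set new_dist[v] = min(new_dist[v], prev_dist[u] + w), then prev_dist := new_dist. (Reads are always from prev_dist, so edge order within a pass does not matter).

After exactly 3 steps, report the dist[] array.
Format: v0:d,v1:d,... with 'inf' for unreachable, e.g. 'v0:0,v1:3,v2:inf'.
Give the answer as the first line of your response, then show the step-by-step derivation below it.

v0:28,v1:10,v2:42,v3:0,v4:inf

step 1: dist = v0:inf,v1:10,v2:inf,v3:0,v4:inf
step 2: dist = v0:28,v1:10,v2:inf,v3:0,v4:inf
step 3: dist = v0:28,v1:10,v2:42,v3:0,v4:inf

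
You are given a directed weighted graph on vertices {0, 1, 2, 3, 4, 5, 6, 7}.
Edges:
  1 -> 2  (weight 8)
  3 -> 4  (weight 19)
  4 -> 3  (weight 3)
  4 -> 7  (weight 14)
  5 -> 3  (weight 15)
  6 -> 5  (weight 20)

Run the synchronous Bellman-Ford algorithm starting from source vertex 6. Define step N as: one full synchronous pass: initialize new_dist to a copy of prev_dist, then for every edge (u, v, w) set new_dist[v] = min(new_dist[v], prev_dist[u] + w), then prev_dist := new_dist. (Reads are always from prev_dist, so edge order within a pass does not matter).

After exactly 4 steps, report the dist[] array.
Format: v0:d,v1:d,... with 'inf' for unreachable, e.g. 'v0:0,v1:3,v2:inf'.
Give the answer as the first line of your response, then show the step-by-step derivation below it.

v0:inf,v1:inf,v2:inf,v3:35,v4:54,v5:20,v6:0,v7:68

step 1: dist = v0:inf,v1:inf,v2:inf,v3:inf,v4:inf,v5:20,v6:0,v7:inf
step 2: dist = v0:inf,v1:inf,v2:inf,v3:35,v4:inf,v5:20,v6:0,v7:inf
step 3: dist = v0:inf,v1:inf,v2:inf,v3:35,v4:54,v5:20,v6:0,v7:inf
step 4: dist = v0:inf,v1:inf,v2:inf,v3:35,v4:54,v5:20,v6:0,v7:68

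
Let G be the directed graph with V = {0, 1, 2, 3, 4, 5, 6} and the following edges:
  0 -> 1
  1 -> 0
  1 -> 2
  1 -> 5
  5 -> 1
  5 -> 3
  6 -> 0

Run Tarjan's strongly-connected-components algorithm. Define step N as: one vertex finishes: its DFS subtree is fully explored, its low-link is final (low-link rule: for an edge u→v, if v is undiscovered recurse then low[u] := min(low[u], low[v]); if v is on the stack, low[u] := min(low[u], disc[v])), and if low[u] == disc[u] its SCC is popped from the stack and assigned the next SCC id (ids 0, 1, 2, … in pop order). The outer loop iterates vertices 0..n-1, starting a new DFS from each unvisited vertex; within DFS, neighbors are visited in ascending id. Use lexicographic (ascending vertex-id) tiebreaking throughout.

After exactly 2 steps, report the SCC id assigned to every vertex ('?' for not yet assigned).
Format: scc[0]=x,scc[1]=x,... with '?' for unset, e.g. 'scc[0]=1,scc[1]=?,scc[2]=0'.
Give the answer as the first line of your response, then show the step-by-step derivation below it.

scc[0]=?,scc[1]=?,scc[2]=0,scc[3]=1,scc[4]=?,scc[5]=?,scc[6]=?

step 1: low=(low[0]=0,low[1]=0,low[2]=2,low[3]=?,low[4]=?,low[5]=?,low[6]=?); scc=(scc[0]=?,scc[1]=?,scc[2]=0,scc[3]=?,scc[4]=?,scc[5]=?,scc[6]=?)
step 2: low=(low[0]=0,low[1]=0,low[2]=2,low[3]=4,low[4]=?,low[5]=1,low[6]=?); scc=(scc[0]=?,scc[1]=?,scc[2]=0,scc[3]=1,scc[4]=?,scc[5]=?,scc[6]=?)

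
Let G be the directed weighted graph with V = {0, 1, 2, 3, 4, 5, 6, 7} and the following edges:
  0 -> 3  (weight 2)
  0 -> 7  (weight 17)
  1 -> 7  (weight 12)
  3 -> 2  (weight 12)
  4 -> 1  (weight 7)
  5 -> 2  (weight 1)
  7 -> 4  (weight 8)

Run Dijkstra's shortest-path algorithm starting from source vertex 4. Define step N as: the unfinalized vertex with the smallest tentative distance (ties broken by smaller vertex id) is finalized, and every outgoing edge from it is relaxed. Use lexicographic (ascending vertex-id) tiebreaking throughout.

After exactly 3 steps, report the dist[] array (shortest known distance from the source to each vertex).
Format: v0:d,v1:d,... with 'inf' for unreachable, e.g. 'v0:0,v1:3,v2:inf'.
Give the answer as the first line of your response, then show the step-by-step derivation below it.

v0:inf,v1:7,v2:inf,v3:inf,v4:0,v5:inf,v6:inf,v7:19

step 1: dist = v0:inf,v1:7,v2:inf,v3:inf,v4:0,v5:inf,v6:inf,v7:inf
step 2: dist = v0:inf,v1:7,v2:inf,v3:inf,v4:0,v5:inf,v6:inf,v7:19
step 3: dist = v0:inf,v1:7,v2:inf,v3:inf,v4:0,v5:inf,v6:inf,v7:19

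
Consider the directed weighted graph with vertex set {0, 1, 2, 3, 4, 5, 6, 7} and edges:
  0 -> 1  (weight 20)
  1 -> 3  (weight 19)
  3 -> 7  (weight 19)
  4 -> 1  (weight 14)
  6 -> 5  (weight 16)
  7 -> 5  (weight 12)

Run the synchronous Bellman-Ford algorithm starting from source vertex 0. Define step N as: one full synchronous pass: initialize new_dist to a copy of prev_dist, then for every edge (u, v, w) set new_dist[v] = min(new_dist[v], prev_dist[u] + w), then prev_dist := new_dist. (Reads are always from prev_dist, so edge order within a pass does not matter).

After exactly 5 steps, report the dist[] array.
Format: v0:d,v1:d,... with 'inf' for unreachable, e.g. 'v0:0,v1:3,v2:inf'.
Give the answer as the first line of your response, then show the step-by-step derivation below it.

v0:0,v1:20,v2:inf,v3:39,v4:inf,v5:70,v6:inf,v7:58

step 1: dist = v0:0,v1:20,v2:inf,v3:inf,v4:inf,v5:inf,v6:inf,v7:inf
step 2: dist = v0:0,v1:20,v2:inf,v3:39,v4:inf,v5:inf,v6:inf,v7:inf
step 3: dist = v0:0,v1:20,v2:inf,v3:39,v4:inf,v5:inf,v6:inf,v7:58
step 4: dist = v0:0,v1:20,v2:inf,v3:39,v4:inf,v5:70,v6:inf,v7:58
step 5: dist = v0:0,v1:20,v2:inf,v3:39,v4:inf,v5:70,v6:inf,v7:58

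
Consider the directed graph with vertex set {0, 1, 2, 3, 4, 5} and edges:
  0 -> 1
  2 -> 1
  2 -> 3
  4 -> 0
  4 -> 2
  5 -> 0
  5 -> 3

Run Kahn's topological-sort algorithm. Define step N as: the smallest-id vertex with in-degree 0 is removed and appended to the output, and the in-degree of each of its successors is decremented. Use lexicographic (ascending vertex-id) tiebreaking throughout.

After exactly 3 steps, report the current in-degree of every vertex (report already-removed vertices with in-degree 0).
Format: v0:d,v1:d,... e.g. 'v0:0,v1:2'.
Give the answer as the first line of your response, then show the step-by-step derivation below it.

v0:0,v1:1,v2:0,v3:0,v4:0,v5:0

step 1: output 4; order=[4]; indeg=(1,2,0,2,0,0)
step 2: output 2; order=[4,2]; indeg=(1,1,0,1,0,0)
step 3: output 5; order=[4,2,5]; indeg=(0,1,0,0,0,0)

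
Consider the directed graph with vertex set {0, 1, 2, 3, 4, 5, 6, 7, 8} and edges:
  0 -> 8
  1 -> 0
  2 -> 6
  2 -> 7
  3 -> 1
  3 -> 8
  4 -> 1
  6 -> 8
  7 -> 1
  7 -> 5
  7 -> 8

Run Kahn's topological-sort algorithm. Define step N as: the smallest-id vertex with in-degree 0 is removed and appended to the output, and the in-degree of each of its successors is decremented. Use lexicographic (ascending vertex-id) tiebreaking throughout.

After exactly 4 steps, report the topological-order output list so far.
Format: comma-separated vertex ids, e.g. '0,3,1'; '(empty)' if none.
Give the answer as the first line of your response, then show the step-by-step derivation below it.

2,3,4,6

step 1: output 2; order=[2]; indeg=(1,3,0,0,0,1,0,0,4)
step 2: output 3; order=[2,3]; indeg=(1,2,0,0,0,1,0,0,3)
step 3: output 4; order=[2,3,4]; indeg=(1,1,0,0,0,1,0,0,3)
step 4: output 6; order=[2,3,4,6]; indeg=(1,1,0,0,0,1,0,0,2)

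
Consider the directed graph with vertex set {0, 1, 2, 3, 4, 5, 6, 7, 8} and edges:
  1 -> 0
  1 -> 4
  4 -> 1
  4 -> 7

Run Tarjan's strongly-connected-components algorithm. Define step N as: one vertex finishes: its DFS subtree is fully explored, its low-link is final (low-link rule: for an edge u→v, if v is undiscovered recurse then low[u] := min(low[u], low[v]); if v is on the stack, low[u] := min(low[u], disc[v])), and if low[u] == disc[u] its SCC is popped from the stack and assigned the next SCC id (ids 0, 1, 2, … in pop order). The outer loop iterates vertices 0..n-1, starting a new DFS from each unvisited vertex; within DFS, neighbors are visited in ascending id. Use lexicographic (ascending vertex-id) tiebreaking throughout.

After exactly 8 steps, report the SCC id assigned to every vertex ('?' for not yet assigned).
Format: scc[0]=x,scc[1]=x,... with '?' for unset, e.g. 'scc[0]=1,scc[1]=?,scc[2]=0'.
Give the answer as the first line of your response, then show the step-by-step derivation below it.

scc[0]=0,scc[1]=2,scc[2]=3,scc[3]=4,scc[4]=2,scc[5]=5,scc[6]=6,scc[7]=1,scc[8]=?

step 1: low=(low[0]=0,low[1]=?,low[2]=?,low[3]=?,low[4]=?,low[5]=?,low[6]=?,low[7]=?,low[8]=?); scc=(scc[0]=0,scc[1]=?,scc[2]=?,scc[3]=?,scc[4]=?,scc[5]=?,scc[6]=?,scc[7]=?,scc[8]=?)
step 2: low=(low[0]=0,low[1]=1,low[2]=?,low[3]=?,low[4]=1,low[5]=?,low[6]=?,low[7]=3,low[8]=?); scc=(scc[0]=0,scc[1]=?,scc[2]=?,scc[3]=?,scc[4]=?,scc[5]=?,scc[6]=?,scc[7]=1,scc[8]=?)
step 3: low=(low[0]=0,low[1]=1,low[2]=?,low[3]=?,low[4]=1,low[5]=?,low[6]=?,low[7]=3,low[8]=?); scc=(scc[0]=0,scc[1]=?,scc[2]=?,scc[3]=?,scc[4]=?,scc[5]=?,scc[6]=?,scc[7]=1,scc[8]=?)
step 4: low=(low[0]=0,low[1]=1,low[2]=?,low[3]=?,low[4]=1,low[5]=?,low[6]=?,low[7]=3,low[8]=?); scc=(scc[0]=0,scc[1]=2,scc[2]=?,scc[3]=?,scc[4]=2,scc[5]=?,scc[6]=?,scc[7]=1,scc[8]=?)
step 5: low=(low[0]=0,low[1]=1,low[2]=4,low[3]=?,low[4]=1,low[5]=?,low[6]=?,low[7]=3,low[8]=?); scc=(scc[0]=0,scc[1]=2,scc[2]=3,scc[3]=?,scc[4]=2,scc[5]=?,scc[6]=?,scc[7]=1,scc[8]=?)
step 6: low=(low[0]=0,low[1]=1,low[2]=4,low[3]=5,low[4]=1,low[5]=?,low[6]=?,low[7]=3,low[8]=?); scc=(scc[0]=0,scc[1]=2,scc[2]=3,scc[3]=4,scc[4]=2,scc[5]=?,scc[6]=?,scc[7]=1,scc[8]=?)
step 7: low=(low[0]=0,low[1]=1,low[2]=4,low[3]=5,low[4]=1,low[5]=6,low[6]=?,low[7]=3,low[8]=?); scc=(scc[0]=0,scc[1]=2,scc[2]=3,scc[3]=4,scc[4]=2,scc[5]=5,scc[6]=?,scc[7]=1,scc[8]=?)
step 8: low=(low[0]=0,low[1]=1,low[2]=4,low[3]=5,low[4]=1,low[5]=6,low[6]=7,low[7]=3,low[8]=?); scc=(scc[0]=0,scc[1]=2,scc[2]=3,scc[3]=4,scc[4]=2,scc[5]=5,scc[6]=6,scc[7]=1,scc[8]=?)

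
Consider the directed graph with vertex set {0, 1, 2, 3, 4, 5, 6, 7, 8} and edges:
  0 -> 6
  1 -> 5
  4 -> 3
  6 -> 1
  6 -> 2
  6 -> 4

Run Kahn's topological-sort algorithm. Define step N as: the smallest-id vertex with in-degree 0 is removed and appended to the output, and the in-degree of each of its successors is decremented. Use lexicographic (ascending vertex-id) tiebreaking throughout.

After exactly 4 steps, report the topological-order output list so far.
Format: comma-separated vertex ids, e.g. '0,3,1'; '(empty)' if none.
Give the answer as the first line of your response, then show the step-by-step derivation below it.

0,6,1,2

step 1: output 0; order=[0]; indeg=(0,1,1,1,1,1,0,0,0)
step 2: output 6; order=[0,6]; indeg=(0,0,0,1,0,1,0,0,0)
step 3: output 1; order=[0,6,1]; indeg=(0,0,0,1,0,0,0,0,0)
step 4: output 2; order=[0,6,1,2]; indeg=(0,0,0,1,0,0,0,0,0)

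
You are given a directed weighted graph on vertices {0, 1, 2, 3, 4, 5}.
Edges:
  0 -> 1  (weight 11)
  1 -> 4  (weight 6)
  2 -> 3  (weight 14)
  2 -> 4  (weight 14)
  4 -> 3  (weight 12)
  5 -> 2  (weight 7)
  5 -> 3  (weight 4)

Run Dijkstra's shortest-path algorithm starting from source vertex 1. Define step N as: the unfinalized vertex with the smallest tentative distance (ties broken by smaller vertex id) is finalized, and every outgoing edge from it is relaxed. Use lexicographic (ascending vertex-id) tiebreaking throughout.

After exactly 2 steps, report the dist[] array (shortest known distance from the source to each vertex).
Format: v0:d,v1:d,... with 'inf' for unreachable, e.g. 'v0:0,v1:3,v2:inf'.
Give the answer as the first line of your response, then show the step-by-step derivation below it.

v0:inf,v1:0,v2:inf,v3:18,v4:6,v5:inf

step 1: dist = v0:inf,v1:0,v2:inf,v3:inf,v4:6,v5:inf
step 2: dist = v0:inf,v1:0,v2:inf,v3:18,v4:6,v5:inf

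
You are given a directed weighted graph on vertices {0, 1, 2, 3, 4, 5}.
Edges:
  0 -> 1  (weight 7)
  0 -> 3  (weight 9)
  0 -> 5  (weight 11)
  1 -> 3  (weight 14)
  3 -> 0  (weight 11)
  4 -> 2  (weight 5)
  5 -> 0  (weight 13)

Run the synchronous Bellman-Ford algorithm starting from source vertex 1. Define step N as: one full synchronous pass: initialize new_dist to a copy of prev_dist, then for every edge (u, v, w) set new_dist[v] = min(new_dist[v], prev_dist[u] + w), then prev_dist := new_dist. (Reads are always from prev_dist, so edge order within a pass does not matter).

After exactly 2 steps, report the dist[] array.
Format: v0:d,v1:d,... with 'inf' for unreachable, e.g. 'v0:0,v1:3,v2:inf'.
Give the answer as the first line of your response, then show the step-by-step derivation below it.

v0:25,v1:0,v2:inf,v3:14,v4:inf,v5:inf

step 1: dist = v0:inf,v1:0,v2:inf,v3:14,v4:inf,v5:inf
step 2: dist = v0:25,v1:0,v2:inf,v3:14,v4:inf,v5:inf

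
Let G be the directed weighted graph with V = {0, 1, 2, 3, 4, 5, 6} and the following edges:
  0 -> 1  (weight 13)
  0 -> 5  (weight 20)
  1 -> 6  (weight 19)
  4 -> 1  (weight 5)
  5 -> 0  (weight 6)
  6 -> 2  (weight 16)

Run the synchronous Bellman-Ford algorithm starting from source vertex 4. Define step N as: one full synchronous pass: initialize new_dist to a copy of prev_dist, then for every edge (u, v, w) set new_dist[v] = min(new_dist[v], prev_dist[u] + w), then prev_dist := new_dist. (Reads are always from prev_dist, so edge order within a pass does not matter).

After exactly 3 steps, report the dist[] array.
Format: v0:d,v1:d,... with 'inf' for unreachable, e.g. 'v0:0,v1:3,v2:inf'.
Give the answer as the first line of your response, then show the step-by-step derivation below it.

v0:inf,v1:5,v2:40,v3:inf,v4:0,v5:inf,v6:24

step 1: dist = v0:inf,v1:5,v2:inf,v3:inf,v4:0,v5:inf,v6:inf
step 2: dist = v0:inf,v1:5,v2:inf,v3:inf,v4:0,v5:inf,v6:24
step 3: dist = v0:inf,v1:5,v2:40,v3:inf,v4:0,v5:inf,v6:24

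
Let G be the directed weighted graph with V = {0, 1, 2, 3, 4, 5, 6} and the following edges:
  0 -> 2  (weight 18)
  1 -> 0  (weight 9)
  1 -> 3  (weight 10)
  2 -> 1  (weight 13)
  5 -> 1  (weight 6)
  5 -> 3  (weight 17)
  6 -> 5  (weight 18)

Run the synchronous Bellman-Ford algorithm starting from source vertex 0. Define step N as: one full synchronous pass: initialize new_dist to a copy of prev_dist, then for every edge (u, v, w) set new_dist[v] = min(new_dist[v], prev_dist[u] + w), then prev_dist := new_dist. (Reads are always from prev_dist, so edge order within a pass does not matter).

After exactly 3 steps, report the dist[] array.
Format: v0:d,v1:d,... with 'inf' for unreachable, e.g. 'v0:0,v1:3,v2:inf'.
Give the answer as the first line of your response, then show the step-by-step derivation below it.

v0:0,v1:31,v2:18,v3:41,v4:inf,v5:inf,v6:inf

step 1: dist = v0:0,v1:inf,v2:18,v3:inf,v4:inf,v5:inf,v6:inf
step 2: dist = v0:0,v1:31,v2:18,v3:inf,v4:inf,v5:inf,v6:inf
step 3: dist = v0:0,v1:31,v2:18,v3:41,v4:inf,v5:inf,v6:inf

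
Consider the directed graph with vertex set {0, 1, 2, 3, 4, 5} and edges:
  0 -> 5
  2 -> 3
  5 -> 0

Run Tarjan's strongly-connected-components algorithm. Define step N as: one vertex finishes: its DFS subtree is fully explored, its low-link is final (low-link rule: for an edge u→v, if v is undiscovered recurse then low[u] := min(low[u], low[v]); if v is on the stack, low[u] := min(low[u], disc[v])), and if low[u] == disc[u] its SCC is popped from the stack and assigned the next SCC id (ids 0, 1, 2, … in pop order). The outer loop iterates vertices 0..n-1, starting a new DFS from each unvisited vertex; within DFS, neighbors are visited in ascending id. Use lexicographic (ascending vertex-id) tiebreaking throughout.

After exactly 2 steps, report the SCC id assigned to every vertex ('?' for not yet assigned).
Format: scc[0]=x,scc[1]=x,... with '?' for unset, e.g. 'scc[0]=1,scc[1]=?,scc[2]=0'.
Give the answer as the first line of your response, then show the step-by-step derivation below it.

scc[0]=0,scc[1]=?,scc[2]=?,scc[3]=?,scc[4]=?,scc[5]=0

step 1: low=(low[0]=0,low[1]=?,low[2]=?,low[3]=?,low[4]=?,low[5]=0); scc=(scc[0]=?,scc[1]=?,scc[2]=?,scc[3]=?,scc[4]=?,scc[5]=?)
step 2: low=(low[0]=0,low[1]=?,low[2]=?,low[3]=?,low[4]=?,low[5]=0); scc=(scc[0]=0,scc[1]=?,scc[2]=?,scc[3]=?,scc[4]=?,scc[5]=0)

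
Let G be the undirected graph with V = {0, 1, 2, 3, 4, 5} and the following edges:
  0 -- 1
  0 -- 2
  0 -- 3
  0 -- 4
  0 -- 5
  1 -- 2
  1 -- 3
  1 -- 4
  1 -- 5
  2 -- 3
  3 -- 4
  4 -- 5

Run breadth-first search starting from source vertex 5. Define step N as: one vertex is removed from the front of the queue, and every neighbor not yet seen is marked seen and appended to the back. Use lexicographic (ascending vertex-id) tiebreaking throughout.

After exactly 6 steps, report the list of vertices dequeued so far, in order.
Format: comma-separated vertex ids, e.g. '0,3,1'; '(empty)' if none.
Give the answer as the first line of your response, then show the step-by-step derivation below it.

5,0,1,4,2,3

step 1: dequeue 5; queue=[0,1,4]; order=5
step 2: dequeue 0; queue=[1,4,2,3]; order=5,0
step 3: dequeue 1; queue=[4,2,3]; order=5,0,1
step 4: dequeue 4; queue=[2,3]; order=5,0,1,4
step 5: dequeue 2; queue=[3]; order=5,0,1,4,2
step 6: dequeue 3; queue=[(empty)]; order=5,0,1,4,2,3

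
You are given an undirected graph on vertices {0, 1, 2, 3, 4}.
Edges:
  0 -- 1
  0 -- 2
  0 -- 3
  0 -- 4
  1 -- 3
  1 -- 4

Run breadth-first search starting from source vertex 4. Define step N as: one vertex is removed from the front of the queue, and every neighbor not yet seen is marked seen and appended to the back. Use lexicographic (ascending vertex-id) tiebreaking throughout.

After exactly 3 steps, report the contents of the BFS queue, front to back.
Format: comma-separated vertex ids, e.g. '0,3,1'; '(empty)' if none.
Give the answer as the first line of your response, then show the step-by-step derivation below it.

2,3

step 1: dequeue 4; queue=[0,1]; order=4
step 2: dequeue 0; queue=[1,2,3]; order=4,0
step 3: dequeue 1; queue=[2,3]; order=4,0,1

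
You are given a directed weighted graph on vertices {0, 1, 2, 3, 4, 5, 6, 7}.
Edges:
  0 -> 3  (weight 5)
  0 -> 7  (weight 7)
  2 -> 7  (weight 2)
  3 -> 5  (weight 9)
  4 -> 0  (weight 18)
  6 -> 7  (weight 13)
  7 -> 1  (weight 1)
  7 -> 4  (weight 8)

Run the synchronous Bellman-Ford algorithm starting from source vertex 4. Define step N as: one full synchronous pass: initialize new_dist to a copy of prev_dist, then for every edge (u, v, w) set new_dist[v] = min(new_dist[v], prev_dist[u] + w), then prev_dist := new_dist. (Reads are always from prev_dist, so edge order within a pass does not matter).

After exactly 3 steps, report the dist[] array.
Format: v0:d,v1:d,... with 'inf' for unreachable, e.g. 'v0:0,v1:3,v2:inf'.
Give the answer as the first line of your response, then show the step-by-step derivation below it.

v0:18,v1:26,v2:inf,v3:23,v4:0,v5:32,v6:inf,v7:25

step 1: dist = v0:18,v1:inf,v2:inf,v3:inf,v4:0,v5:inf,v6:inf,v7:inf
step 2: dist = v0:18,v1:inf,v2:inf,v3:23,v4:0,v5:inf,v6:inf,v7:25
step 3: dist = v0:18,v1:26,v2:inf,v3:23,v4:0,v5:32,v6:inf,v7:25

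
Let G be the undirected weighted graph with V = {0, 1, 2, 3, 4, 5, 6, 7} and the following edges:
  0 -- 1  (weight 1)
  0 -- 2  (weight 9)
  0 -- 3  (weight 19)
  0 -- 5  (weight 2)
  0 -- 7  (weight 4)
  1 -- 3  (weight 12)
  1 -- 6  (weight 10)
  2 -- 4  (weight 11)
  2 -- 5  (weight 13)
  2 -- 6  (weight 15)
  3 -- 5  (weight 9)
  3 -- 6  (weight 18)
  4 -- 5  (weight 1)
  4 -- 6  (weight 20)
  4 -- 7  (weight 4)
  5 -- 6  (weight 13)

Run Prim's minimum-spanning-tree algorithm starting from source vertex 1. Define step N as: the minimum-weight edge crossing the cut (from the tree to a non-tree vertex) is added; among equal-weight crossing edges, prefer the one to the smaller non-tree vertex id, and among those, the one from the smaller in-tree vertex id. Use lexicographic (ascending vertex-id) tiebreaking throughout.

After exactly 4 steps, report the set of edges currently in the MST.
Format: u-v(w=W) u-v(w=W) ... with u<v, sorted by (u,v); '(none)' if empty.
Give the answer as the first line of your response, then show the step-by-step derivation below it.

0-1(w=1) 0-5(w=2) 0-7(w=4) 4-5(w=1)

step 1: add edge 0-1 (w=1); MST = {0-1(w=1)}
step 2: add edge 0-5 (w=2); MST = {0-1(w=1) 0-5(w=2)}
step 3: add edge 4-5 (w=1); MST = {0-1(w=1) 0-5(w=2) 4-5(w=1)}
step 4: add edge 0-7 (w=4); MST = {0-1(w=1) 0-5(w=2) 0-7(w=4) 4-5(w=1)}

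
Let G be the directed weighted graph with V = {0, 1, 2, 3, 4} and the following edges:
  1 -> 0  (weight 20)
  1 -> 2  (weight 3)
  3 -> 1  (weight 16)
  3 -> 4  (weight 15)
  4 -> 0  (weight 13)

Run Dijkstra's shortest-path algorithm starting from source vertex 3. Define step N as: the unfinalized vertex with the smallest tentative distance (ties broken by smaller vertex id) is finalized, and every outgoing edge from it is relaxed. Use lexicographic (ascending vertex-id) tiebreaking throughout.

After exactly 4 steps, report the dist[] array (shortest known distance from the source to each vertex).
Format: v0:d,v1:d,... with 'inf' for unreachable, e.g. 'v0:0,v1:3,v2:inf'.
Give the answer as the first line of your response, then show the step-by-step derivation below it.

v0:28,v1:16,v2:19,v3:0,v4:15

step 1: dist = v0:inf,v1:16,v2:inf,v3:0,v4:15
step 2: dist = v0:28,v1:16,v2:inf,v3:0,v4:15
step 3: dist = v0:28,v1:16,v2:19,v3:0,v4:15
step 4: dist = v0:28,v1:16,v2:19,v3:0,v4:15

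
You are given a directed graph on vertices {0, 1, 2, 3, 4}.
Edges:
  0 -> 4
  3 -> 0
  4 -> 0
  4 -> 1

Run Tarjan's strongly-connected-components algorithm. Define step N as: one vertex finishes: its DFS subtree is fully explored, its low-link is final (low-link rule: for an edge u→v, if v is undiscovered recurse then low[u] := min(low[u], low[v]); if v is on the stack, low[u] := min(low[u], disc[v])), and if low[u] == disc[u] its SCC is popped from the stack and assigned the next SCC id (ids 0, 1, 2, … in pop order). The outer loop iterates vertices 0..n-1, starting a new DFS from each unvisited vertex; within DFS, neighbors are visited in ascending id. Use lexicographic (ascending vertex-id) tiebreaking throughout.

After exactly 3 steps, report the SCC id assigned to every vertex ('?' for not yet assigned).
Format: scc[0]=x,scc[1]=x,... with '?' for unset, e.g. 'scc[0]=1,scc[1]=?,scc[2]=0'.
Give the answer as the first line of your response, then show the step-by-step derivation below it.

scc[0]=1,scc[1]=0,scc[2]=?,scc[3]=?,scc[4]=1

step 1: low=(low[0]=0,low[1]=2,low[2]=?,low[3]=?,low[4]=0); scc=(scc[0]=?,scc[1]=0,scc[2]=?,scc[3]=?,scc[4]=?)
step 2: low=(low[0]=0,low[1]=2,low[2]=?,low[3]=?,low[4]=0); scc=(scc[0]=?,scc[1]=0,scc[2]=?,scc[3]=?,scc[4]=?)
step 3: low=(low[0]=0,low[1]=2,low[2]=?,low[3]=?,low[4]=0); scc=(scc[0]=1,scc[1]=0,scc[2]=?,scc[3]=?,scc[4]=1)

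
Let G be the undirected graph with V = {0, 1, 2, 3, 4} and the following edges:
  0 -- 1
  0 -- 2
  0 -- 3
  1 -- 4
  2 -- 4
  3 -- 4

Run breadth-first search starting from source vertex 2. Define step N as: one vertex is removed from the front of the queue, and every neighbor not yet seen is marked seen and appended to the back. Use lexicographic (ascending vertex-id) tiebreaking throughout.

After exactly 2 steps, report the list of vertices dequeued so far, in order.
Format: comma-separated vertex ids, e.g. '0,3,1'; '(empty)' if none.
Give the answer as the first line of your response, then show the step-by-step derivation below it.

2,0

step 1: dequeue 2; queue=[0,4]; order=2
step 2: dequeue 0; queue=[4,1,3]; order=2,0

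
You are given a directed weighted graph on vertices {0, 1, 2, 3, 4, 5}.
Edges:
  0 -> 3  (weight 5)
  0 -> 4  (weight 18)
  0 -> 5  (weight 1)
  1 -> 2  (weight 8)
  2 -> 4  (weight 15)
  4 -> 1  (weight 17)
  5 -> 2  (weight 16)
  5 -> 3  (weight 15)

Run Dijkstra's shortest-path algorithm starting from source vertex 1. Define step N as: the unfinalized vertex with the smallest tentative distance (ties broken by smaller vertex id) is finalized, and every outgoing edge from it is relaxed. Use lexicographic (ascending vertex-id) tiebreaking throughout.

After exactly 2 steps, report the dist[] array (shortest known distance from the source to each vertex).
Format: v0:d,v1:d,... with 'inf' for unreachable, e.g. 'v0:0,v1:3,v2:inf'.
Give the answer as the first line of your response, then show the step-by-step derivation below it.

v0:inf,v1:0,v2:8,v3:inf,v4:23,v5:inf

step 1: dist = v0:inf,v1:0,v2:8,v3:inf,v4:inf,v5:inf
step 2: dist = v0:inf,v1:0,v2:8,v3:inf,v4:23,v5:inf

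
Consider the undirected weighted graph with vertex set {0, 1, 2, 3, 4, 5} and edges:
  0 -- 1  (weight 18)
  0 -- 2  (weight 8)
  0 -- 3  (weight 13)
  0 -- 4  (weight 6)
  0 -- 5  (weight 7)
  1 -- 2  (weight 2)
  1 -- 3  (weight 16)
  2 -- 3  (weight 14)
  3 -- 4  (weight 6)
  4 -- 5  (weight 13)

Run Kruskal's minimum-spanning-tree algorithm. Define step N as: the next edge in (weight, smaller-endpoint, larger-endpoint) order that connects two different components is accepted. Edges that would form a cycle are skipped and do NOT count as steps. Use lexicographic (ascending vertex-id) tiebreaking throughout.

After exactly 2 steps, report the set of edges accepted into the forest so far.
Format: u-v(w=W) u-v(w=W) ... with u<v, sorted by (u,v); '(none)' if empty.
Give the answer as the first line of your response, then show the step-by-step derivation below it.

0-4(w=6) 1-2(w=2)

step 1: add edge 1-2 (w=2); MST = {1-2(w=2)}
step 2: add edge 0-4 (w=6); MST = {0-4(w=6) 1-2(w=2)}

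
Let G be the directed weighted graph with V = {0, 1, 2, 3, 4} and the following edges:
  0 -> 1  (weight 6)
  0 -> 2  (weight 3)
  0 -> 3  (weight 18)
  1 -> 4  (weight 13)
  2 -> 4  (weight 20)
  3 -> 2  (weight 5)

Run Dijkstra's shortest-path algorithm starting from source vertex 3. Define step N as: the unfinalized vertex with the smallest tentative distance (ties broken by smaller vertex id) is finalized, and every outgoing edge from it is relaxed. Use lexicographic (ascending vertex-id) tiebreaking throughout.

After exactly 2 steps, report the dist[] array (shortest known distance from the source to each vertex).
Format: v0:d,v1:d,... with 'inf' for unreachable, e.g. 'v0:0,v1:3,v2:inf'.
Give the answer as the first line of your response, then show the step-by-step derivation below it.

v0:inf,v1:inf,v2:5,v3:0,v4:25

step 1: dist = v0:inf,v1:inf,v2:5,v3:0,v4:inf
step 2: dist = v0:inf,v1:inf,v2:5,v3:0,v4:25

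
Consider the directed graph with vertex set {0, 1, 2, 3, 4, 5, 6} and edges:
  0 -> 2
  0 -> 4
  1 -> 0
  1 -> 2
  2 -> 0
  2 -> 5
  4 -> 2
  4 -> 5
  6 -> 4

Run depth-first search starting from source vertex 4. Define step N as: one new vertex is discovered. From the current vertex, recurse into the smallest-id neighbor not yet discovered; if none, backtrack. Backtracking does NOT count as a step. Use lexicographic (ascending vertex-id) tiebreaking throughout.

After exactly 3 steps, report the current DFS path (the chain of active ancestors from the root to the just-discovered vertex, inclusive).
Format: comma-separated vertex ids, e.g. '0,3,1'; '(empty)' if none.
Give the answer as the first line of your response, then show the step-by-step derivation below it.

4,2,0

step 1: discover 4; path=4; order=4
step 2: discover 2; path=4>2; order=4,2
step 3: discover 0; path=4>2>0; order=4,2,0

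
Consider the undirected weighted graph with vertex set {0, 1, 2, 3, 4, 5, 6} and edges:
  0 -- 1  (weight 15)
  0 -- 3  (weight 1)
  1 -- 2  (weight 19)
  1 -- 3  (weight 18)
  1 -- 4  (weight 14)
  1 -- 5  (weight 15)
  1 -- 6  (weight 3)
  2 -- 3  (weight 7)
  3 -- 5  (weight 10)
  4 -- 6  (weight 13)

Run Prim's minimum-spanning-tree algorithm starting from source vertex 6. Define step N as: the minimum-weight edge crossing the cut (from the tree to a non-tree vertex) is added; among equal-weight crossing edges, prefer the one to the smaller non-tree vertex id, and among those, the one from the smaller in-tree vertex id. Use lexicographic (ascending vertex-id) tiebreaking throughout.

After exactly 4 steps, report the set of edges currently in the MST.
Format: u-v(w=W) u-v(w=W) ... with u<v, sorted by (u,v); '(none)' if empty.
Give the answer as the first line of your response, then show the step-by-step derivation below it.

0-1(w=15) 0-3(w=1) 1-6(w=3) 4-6(w=13)

step 1: add edge 1-6 (w=3); MST = {1-6(w=3)}
step 2: add edge 4-6 (w=13); MST = {1-6(w=3) 4-6(w=13)}
step 3: add edge 0-1 (w=15); MST = {0-1(w=15) 1-6(w=3) 4-6(w=13)}
step 4: add edge 0-3 (w=1); MST = {0-1(w=15) 0-3(w=1) 1-6(w=3) 4-6(w=13)}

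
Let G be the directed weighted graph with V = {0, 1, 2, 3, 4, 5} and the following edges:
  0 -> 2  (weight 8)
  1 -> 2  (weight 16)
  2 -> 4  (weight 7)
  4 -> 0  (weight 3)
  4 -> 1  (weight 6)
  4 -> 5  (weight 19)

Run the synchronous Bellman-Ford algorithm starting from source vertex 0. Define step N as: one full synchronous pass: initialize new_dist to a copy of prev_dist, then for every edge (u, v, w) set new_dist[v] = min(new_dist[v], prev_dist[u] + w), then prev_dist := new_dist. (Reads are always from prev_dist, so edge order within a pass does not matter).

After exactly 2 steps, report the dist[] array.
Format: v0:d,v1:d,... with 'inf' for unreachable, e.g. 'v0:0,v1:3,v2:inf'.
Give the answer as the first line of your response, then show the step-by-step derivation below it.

v0:0,v1:inf,v2:8,v3:inf,v4:15,v5:inf

step 1: dist = v0:0,v1:inf,v2:8,v3:inf,v4:inf,v5:inf
step 2: dist = v0:0,v1:inf,v2:8,v3:inf,v4:15,v5:inf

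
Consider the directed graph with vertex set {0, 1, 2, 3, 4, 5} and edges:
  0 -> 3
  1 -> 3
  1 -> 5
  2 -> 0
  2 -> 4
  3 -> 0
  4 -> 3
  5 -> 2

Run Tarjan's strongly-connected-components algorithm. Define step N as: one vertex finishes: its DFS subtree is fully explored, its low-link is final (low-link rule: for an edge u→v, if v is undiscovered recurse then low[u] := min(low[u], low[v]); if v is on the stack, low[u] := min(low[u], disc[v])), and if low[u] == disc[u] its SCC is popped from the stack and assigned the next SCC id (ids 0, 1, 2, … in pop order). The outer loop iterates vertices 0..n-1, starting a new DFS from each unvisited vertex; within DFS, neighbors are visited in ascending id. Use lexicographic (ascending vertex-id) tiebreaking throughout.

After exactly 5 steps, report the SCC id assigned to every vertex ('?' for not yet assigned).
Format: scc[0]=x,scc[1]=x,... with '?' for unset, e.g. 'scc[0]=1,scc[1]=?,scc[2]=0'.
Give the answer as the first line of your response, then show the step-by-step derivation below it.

scc[0]=0,scc[1]=?,scc[2]=2,scc[3]=0,scc[4]=1,scc[5]=3

step 1: low=(low[0]=0,low[1]=?,low[2]=?,low[3]=0,low[4]=?,low[5]=?); scc=(scc[0]=?,scc[1]=?,scc[2]=?,scc[3]=?,scc[4]=?,scc[5]=?)
step 2: low=(low[0]=0,low[1]=?,low[2]=?,low[3]=0,low[4]=?,low[5]=?); scc=(scc[0]=0,scc[1]=?,scc[2]=?,scc[3]=0,scc[4]=?,scc[5]=?)
step 3: low=(low[0]=0,low[1]=2,low[2]=4,low[3]=0,low[4]=5,low[5]=3); scc=(scc[0]=0,scc[1]=?,scc[2]=?,scc[3]=0,scc[4]=1,scc[5]=?)
step 4: low=(low[0]=0,low[1]=2,low[2]=4,low[3]=0,low[4]=5,low[5]=3); scc=(scc[0]=0,scc[1]=?,scc[2]=2,scc[3]=0,scc[4]=1,scc[5]=?)
step 5: low=(low[0]=0,low[1]=2,low[2]=4,low[3]=0,low[4]=5,low[5]=3); scc=(scc[0]=0,scc[1]=?,scc[2]=2,scc[3]=0,scc[4]=1,scc[5]=3)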